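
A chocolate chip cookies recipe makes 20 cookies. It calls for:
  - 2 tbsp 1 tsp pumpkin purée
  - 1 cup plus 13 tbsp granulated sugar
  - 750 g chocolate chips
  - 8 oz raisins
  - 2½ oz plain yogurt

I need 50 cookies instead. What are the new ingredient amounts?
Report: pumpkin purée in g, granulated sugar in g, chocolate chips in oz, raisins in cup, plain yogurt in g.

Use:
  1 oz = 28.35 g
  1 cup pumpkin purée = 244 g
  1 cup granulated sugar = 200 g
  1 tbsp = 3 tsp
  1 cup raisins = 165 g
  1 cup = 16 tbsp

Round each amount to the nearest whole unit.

Scaling factor: 50/20 = 5/2 = 2.5.
pumpkin purée: (2 tbsp + 1 tsp = 7/3 tbsp) × 5/2 ÷ 16 tbsp/cup × 244 g/cup ≈ 89 g
granulated sugar: (1 cup + 13 tbsp = 1.8125 cup) × 5/2 × 200 g/cup ≈ 906 g
chocolate chips: 750 g × 5/2 ÷ 28.35 g/oz ≈ 66 oz
raisins: 8 oz × 5/2 × 28.35 g/oz ÷ 165 g/cup ≈ 3 cup
plain yogurt: 2.5 oz × 5/2 × 28.35 g/oz ≈ 177 g

pumpkin purée: 89 g; granulated sugar: 906 g; chocolate chips: 66 oz; raisins: 3 cup; plain yogurt: 177 g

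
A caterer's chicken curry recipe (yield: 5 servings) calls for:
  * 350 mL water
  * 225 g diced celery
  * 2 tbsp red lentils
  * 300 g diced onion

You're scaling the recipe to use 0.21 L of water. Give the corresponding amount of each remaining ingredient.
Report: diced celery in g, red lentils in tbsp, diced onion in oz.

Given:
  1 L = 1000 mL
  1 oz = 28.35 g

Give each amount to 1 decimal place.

diced celery: 135.0 g; red lentils: 1.2 tbsp; diced onion: 6.3 oz

The original recipe has 0.35 L of water, so the scaling factor is 0.21 ÷ 0.35 = 3/5 = 0.6.
diced celery: 225 g × 3/5 = 135.0 g
red lentils: 2 tbsp × 3/5 = 1.2 tbsp
diced onion: 300 g × 3/5 ÷ 28.35 g/oz ≈ 6.3 oz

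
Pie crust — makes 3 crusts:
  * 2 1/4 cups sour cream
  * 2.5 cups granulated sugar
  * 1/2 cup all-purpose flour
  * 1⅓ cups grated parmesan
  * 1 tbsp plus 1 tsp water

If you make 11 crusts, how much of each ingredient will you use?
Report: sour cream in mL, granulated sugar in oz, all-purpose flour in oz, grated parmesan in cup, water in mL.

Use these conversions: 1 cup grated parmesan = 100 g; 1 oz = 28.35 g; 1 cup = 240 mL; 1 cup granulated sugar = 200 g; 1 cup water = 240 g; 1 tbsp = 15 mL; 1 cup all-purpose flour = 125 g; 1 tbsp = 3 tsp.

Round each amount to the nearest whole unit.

sour cream: 1980 mL; granulated sugar: 65 oz; all-purpose flour: 8 oz; grated parmesan: 5 cup; water: 73 mL

Scaling factor: 11/3.
sour cream: 2.25 cup × 11/3 × 240 mL/cup = 1980 mL
granulated sugar: 2.5 cup × 11/3 × 200 g/cup ÷ 28.35 g/oz ≈ 65 oz
all-purpose flour: 0.5 cup × 11/3 × 125 g/cup ÷ 28.35 g/oz ≈ 8 oz
grated parmesan: 4/3 cup × 11/3 ≈ 5 cup
water: (1 tbsp + 1 tsp = 4/3 tbsp) × 11/3 × 15 mL/tbsp ≈ 73 mL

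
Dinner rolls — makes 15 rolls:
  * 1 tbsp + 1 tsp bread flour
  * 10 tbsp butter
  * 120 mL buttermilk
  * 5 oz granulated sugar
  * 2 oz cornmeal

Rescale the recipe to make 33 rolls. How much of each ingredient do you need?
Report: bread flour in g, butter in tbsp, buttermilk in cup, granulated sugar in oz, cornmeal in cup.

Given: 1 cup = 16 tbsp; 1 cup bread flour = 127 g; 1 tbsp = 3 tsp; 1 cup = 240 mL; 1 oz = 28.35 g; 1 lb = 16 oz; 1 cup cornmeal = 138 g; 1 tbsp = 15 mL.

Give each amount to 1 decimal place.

bread flour: 23.3 g; butter: 22.0 tbsp; buttermilk: 1.1 cup; granulated sugar: 11.0 oz; cornmeal: 0.9 cup

Scaling factor: 33/15 = 11/5 = 2.2.
bread flour: (1 tbsp + 1 tsp = 4/3 tbsp) × 11/5 ÷ 16 tbsp/cup × 127 g/cup ≈ 23.3 g
butter: 10 tbsp × 11/5 = 22.0 tbsp
buttermilk: 120 mL × 11/5 ÷ 240 mL/cup = 1.1 cup
granulated sugar: 5 oz × 11/5 = 11.0 oz
cornmeal: 2 oz × 11/5 × 28.35 g/oz ÷ 138 g/cup ≈ 0.9 cup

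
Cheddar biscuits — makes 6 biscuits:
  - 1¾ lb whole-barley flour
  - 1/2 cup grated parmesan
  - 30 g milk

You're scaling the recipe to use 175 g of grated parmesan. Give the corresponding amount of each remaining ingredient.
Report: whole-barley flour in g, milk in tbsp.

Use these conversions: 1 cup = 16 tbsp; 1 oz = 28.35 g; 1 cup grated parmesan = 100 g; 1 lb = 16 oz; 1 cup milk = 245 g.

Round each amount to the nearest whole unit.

The original recipe has 50 g of grated parmesan, so the scaling factor is 175 ÷ 50 = 7/2 = 3.5.
whole-barley flour: 1.75 lb × 7/2 × 16 oz/lb × 28.35 g/oz ≈ 2778 g
milk: 30 g × 7/2 ÷ 245 g/cup × 16 tbsp/cup ≈ 7 tbsp

whole-barley flour: 2778 g; milk: 7 tbsp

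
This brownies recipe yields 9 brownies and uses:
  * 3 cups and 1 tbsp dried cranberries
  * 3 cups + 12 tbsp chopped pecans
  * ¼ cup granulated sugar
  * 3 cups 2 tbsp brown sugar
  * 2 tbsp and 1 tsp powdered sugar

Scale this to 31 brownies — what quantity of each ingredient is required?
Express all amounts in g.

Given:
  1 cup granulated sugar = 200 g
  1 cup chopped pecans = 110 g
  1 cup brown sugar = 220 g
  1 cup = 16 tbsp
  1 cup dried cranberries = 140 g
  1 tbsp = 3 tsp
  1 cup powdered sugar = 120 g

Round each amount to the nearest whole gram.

dried cranberries: 1477 g; chopped pecans: 1421 g; granulated sugar: 172 g; brown sugar: 2368 g; powdered sugar: 60 g

Scaling factor: 31/9.
dried cranberries: (3 cup + 1 tbsp = 3.0625 cup) × 31/9 × 140 g/cup ≈ 1477 g
chopped pecans: (3 cup + 12 tbsp = 3.75 cup) × 31/9 × 110 g/cup ≈ 1421 g
granulated sugar: 0.25 cup × 31/9 × 200 g/cup ≈ 172 g
brown sugar: (3 cup + 2 tbsp = 3.125 cup) × 31/9 × 220 g/cup ≈ 2368 g
powdered sugar: (2 tbsp + 1 tsp = 7/3 tbsp) × 31/9 ÷ 16 tbsp/cup × 120 g/cup ≈ 60 g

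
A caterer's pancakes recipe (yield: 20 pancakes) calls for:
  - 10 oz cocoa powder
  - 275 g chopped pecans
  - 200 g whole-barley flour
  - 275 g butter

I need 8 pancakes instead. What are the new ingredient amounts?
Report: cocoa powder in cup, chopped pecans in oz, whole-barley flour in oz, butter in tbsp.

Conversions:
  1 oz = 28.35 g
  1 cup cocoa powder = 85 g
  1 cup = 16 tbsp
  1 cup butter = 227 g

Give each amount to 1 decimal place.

Scaling factor: 8/20 = 2/5 = 0.4.
cocoa powder: 10 oz × 2/5 × 28.35 g/oz ÷ 85 g/cup ≈ 1.3 cup
chopped pecans: 275 g × 2/5 ÷ 28.35 g/oz ≈ 3.9 oz
whole-barley flour: 200 g × 2/5 ÷ 28.35 g/oz ≈ 2.8 oz
butter: 275 g × 2/5 ÷ 227 g/cup × 16 tbsp/cup ≈ 7.8 tbsp

cocoa powder: 1.3 cup; chopped pecans: 3.9 oz; whole-barley flour: 2.8 oz; butter: 7.8 tbsp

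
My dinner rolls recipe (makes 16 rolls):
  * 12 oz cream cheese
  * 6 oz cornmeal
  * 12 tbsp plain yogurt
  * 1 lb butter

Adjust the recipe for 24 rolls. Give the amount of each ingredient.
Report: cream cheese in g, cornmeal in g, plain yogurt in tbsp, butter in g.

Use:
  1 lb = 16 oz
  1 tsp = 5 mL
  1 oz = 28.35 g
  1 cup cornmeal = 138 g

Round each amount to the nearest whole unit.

cream cheese: 510 g; cornmeal: 255 g; plain yogurt: 18 tbsp; butter: 680 g

Scaling factor: 24/16 = 3/2 = 1.5.
cream cheese: 12 oz × 3/2 × 28.35 g/oz ≈ 510 g
cornmeal: 6 oz × 3/2 × 28.35 g/oz ≈ 255 g
plain yogurt: 12 tbsp × 3/2 = 18 tbsp
butter: 1 lb × 3/2 × 16 oz/lb × 28.35 g/oz ≈ 680 g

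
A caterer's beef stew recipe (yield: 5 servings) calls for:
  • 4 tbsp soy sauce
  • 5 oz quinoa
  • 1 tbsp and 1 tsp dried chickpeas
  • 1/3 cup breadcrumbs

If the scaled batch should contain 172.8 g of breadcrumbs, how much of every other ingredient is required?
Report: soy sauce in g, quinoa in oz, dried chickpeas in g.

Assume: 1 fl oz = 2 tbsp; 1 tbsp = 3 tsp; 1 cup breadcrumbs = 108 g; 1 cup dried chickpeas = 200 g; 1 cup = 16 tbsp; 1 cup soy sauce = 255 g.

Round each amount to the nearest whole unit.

soy sauce: 306 g; quinoa: 24 oz; dried chickpeas: 80 g

The original recipe has 36 g of breadcrumbs, so the scaling factor is 172.8 ÷ 36 = 24/5 = 4.8.
soy sauce: 4 tbsp × 24/5 ÷ 16 tbsp/cup × 255 g/cup = 306 g
quinoa: 5 oz × 24/5 = 24 oz
dried chickpeas: (1 tbsp + 1 tsp = 4/3 tbsp) × 24/5 ÷ 16 tbsp/cup × 200 g/cup = 80 g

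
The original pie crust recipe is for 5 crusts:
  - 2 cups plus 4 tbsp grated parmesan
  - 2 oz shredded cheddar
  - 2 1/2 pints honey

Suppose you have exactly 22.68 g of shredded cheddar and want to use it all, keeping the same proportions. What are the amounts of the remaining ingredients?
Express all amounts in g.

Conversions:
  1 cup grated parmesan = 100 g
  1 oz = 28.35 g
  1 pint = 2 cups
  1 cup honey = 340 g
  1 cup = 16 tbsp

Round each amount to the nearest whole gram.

grated parmesan: 90 g; honey: 680 g

The original recipe has 56.7 g of shredded cheddar, so the scaling factor is 22.68 ÷ 56.7 = 2/5 = 0.4.
grated parmesan: (2 cup + 4 tbsp = 2.25 cup) × 2/5 × 100 g/cup = 90 g
honey: 2.5 pint × 2/5 × 2 cup/pint × 340 g/cup = 680 g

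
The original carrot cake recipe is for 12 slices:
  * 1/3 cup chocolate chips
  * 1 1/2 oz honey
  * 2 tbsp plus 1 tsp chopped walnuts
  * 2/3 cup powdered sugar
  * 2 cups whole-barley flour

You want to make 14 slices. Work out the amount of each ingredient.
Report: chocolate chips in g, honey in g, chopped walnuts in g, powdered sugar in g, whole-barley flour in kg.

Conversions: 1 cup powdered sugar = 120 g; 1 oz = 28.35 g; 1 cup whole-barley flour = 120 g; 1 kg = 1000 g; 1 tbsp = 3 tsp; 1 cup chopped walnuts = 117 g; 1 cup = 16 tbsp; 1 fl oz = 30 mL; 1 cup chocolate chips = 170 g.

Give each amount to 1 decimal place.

Scaling factor: 14/12 = 7/6.
chocolate chips: 1/3 cup × 7/6 × 170 g/cup ≈ 66.1 g
honey: 1.5 oz × 7/6 × 28.35 g/oz ≈ 49.6 g
chopped walnuts: (2 tbsp + 1 tsp = 7/3 tbsp) × 7/6 ÷ 16 tbsp/cup × 117 g/cup ≈ 19.9 g
powdered sugar: 2/3 cup × 7/6 × 120 g/cup ≈ 93.3 g
whole-barley flour: 2 cup × 7/6 × 120 g/cup ÷ 1000 g/kg ≈ 0.3 kg

chocolate chips: 66.1 g; honey: 49.6 g; chopped walnuts: 19.9 g; powdered sugar: 93.3 g; whole-barley flour: 0.3 kg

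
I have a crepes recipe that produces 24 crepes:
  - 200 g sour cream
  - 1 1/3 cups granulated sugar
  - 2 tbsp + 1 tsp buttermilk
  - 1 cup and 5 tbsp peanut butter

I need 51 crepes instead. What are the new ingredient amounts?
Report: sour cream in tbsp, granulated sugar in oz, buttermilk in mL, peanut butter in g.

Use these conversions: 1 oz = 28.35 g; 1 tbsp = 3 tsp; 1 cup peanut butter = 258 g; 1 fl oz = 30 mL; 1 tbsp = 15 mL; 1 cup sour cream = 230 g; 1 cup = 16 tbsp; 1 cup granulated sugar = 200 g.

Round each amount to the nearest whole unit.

sour cream: 30 tbsp; granulated sugar: 20 oz; buttermilk: 74 mL; peanut butter: 720 g

Scaling factor: 51/24 = 17/8 = 2.125.
sour cream: 200 g × 17/8 ÷ 230 g/cup × 16 tbsp/cup ≈ 30 tbsp
granulated sugar: 4/3 cup × 17/8 × 200 g/cup ÷ 28.35 g/oz ≈ 20 oz
buttermilk: (2 tbsp + 1 tsp = 7/3 tbsp) × 17/8 × 15 mL/tbsp ≈ 74 mL
peanut butter: (1 cup + 5 tbsp = 1.3125 cup) × 17/8 × 258 g/cup ≈ 720 g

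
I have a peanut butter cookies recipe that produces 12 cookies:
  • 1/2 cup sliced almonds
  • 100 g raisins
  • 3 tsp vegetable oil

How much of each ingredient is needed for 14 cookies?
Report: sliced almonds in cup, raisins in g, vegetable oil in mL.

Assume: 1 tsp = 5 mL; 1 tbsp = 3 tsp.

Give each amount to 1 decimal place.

Scaling factor: 14/12 = 7/6.
sliced almonds: 0.5 cup × 7/6 ≈ 0.6 cup
raisins: 100 g × 7/6 ≈ 116.7 g
vegetable oil: 3 tsp × 7/6 × 5 mL/tsp = 17.5 mL

sliced almonds: 0.6 cup; raisins: 116.7 g; vegetable oil: 17.5 mL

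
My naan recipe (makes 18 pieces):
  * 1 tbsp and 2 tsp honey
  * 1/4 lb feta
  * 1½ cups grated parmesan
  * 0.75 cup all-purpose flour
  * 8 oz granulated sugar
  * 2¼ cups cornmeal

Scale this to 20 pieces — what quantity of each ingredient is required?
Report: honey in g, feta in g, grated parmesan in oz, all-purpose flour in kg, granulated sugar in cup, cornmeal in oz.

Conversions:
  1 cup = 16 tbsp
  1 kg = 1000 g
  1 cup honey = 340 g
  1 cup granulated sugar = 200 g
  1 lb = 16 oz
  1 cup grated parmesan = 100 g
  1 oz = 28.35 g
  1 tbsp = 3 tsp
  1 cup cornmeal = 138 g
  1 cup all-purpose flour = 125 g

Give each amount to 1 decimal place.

Scaling factor: 20/18 = 10/9.
honey: (1 tbsp + 2 tsp = 5/3 tbsp) × 10/9 ÷ 16 tbsp/cup × 340 g/cup ≈ 39.4 g
feta: 0.25 lb × 10/9 × 16 oz/lb × 28.35 g/oz = 126.0 g
grated parmesan: 1.5 cup × 10/9 × 100 g/cup ÷ 28.35 g/oz ≈ 5.9 oz
all-purpose flour: 0.75 cup × 10/9 × 125 g/cup ÷ 1000 g/kg ≈ 0.1 kg
granulated sugar: 8 oz × 10/9 × 28.35 g/oz ÷ 200 g/cup ≈ 1.3 cup
cornmeal: 2.25 cup × 10/9 × 138 g/cup ÷ 28.35 g/oz ≈ 12.2 oz

honey: 39.4 g; feta: 126.0 g; grated parmesan: 5.9 oz; all-purpose flour: 0.1 kg; granulated sugar: 1.3 cup; cornmeal: 12.2 oz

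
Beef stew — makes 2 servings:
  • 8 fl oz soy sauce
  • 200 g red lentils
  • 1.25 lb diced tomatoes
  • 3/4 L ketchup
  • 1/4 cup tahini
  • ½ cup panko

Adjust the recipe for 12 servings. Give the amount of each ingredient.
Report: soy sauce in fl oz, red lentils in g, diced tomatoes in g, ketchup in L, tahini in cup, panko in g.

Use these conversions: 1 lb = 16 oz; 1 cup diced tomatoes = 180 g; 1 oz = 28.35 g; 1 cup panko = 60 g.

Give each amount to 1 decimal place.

Scaling factor: 12/2 = 6.
soy sauce: 8 fl oz × 6 = 48.0 fl oz
red lentils: 200 g × 6 = 1200.0 g
diced tomatoes: 1.25 lb × 6 × 16 oz/lb × 28.35 g/oz = 3402.0 g
ketchup: 0.75 L × 6 = 4.5 L
tahini: 0.25 cup × 6 = 1.5 cup
panko: 0.5 cup × 6 × 60 g/cup = 180.0 g

soy sauce: 48.0 fl oz; red lentils: 1200.0 g; diced tomatoes: 3402.0 g; ketchup: 4.5 L; tahini: 1.5 cup; panko: 180.0 g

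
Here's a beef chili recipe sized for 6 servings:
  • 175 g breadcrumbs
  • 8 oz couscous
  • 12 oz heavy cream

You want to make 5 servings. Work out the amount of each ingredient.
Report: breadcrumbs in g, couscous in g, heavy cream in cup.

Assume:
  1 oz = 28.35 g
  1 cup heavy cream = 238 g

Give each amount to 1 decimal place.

breadcrumbs: 145.8 g; couscous: 189.0 g; heavy cream: 1.2 cup

Scaling factor: 5/6.
breadcrumbs: 175 g × 5/6 ≈ 145.8 g
couscous: 8 oz × 5/6 × 28.35 g/oz = 189.0 g
heavy cream: 12 oz × 5/6 × 28.35 g/oz ÷ 238 g/cup ≈ 1.2 cup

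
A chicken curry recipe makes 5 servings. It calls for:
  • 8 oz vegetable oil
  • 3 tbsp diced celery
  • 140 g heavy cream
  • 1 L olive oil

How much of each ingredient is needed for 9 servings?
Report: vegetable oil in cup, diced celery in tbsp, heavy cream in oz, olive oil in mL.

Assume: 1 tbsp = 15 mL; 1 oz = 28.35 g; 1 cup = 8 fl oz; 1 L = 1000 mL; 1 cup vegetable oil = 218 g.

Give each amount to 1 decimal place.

Scaling factor: 9/5 = 1.8.
vegetable oil: 8 oz × 9/5 × 28.35 g/oz ÷ 218 g/cup ≈ 1.9 cup
diced celery: 3 tbsp × 9/5 = 5.4 tbsp
heavy cream: 140 g × 9/5 ÷ 28.35 g/oz ≈ 8.9 oz
olive oil: 1 L × 9/5 × 1000 mL/L = 1800.0 mL

vegetable oil: 1.9 cup; diced celery: 5.4 tbsp; heavy cream: 8.9 oz; olive oil: 1800.0 mL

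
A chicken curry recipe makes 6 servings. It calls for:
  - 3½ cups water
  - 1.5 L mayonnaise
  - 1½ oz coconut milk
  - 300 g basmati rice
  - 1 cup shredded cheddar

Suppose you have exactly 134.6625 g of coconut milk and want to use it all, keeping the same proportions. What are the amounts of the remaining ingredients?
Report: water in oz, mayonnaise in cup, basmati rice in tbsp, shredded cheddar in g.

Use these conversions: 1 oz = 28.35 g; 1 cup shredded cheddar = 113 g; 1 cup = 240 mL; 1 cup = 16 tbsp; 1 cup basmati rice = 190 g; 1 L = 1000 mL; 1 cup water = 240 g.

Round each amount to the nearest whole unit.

The original recipe has 42.525 g of coconut milk, so the scaling factor is 134.6625 ÷ 42.525 = 19/6.
water: 3.5 cup × 19/6 × 240 g/cup ÷ 28.35 g/oz ≈ 94 oz
mayonnaise: 1.5 L × 19/6 × 1000 mL/L ÷ 240 mL/cup ≈ 20 cup
basmati rice: 300 g × 19/6 ÷ 190 g/cup × 16 tbsp/cup = 80 tbsp
shredded cheddar: 1 cup × 19/6 × 113 g/cup ≈ 358 g

water: 94 oz; mayonnaise: 20 cup; basmati rice: 80 tbsp; shredded cheddar: 358 g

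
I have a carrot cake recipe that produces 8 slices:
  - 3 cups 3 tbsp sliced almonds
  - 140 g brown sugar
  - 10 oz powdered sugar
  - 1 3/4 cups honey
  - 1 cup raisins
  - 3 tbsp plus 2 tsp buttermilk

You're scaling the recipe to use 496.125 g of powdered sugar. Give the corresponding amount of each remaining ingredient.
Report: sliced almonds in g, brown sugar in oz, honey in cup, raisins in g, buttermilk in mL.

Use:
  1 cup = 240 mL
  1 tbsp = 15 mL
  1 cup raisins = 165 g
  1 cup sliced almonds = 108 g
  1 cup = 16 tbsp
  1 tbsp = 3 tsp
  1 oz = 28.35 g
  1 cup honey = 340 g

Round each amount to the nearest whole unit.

The original recipe has 283.5 g of powdered sugar, so the scaling factor is 496.125 ÷ 283.5 = 7/4 = 1.75.
sliced almonds: (3 cup + 3 tbsp = 3.1875 cup) × 7/4 × 108 g/cup ≈ 602 g
brown sugar: 140 g × 7/4 ÷ 28.35 g/oz ≈ 9 oz
honey: 1.75 cup × 7/4 ≈ 3 cup
raisins: 1 cup × 7/4 × 165 g/cup ≈ 289 g
buttermilk: (3 tbsp + 2 tsp = 11/3 tbsp) × 7/4 × 15 mL/tbsp ≈ 96 mL

sliced almonds: 602 g; brown sugar: 9 oz; honey: 3 cup; raisins: 289 g; buttermilk: 96 mL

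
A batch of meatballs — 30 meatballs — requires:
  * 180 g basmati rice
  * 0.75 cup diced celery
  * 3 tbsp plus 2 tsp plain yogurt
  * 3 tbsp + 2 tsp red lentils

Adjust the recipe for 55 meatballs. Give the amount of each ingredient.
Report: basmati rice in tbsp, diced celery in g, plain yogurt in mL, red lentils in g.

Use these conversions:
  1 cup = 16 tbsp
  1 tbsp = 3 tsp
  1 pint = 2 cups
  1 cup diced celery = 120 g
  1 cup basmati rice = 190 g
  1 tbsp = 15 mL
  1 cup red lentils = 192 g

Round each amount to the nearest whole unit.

basmati rice: 28 tbsp; diced celery: 165 g; plain yogurt: 101 mL; red lentils: 81 g

Scaling factor: 55/30 = 11/6.
basmati rice: 180 g × 11/6 ÷ 190 g/cup × 16 tbsp/cup ≈ 28 tbsp
diced celery: 0.75 cup × 11/6 × 120 g/cup = 165 g
plain yogurt: (3 tbsp + 2 tsp = 11/3 tbsp) × 11/6 × 15 mL/tbsp ≈ 101 mL
red lentils: (3 tbsp + 2 tsp = 11/3 tbsp) × 11/6 ÷ 16 tbsp/cup × 192 g/cup ≈ 81 g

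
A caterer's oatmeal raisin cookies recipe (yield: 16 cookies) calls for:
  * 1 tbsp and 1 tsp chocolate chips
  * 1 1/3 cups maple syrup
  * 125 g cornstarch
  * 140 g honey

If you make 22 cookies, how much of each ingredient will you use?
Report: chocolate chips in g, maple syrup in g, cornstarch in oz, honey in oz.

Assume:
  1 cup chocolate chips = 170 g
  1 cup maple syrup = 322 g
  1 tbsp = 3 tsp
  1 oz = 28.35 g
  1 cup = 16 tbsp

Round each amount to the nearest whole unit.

Scaling factor: 22/16 = 11/8 = 1.375.
chocolate chips: (1 tbsp + 1 tsp = 4/3 tbsp) × 11/8 ÷ 16 tbsp/cup × 170 g/cup ≈ 19 g
maple syrup: 4/3 cup × 11/8 × 322 g/cup ≈ 590 g
cornstarch: 125 g × 11/8 ÷ 28.35 g/oz ≈ 6 oz
honey: 140 g × 11/8 ÷ 28.35 g/oz ≈ 7 oz

chocolate chips: 19 g; maple syrup: 590 g; cornstarch: 6 oz; honey: 7 oz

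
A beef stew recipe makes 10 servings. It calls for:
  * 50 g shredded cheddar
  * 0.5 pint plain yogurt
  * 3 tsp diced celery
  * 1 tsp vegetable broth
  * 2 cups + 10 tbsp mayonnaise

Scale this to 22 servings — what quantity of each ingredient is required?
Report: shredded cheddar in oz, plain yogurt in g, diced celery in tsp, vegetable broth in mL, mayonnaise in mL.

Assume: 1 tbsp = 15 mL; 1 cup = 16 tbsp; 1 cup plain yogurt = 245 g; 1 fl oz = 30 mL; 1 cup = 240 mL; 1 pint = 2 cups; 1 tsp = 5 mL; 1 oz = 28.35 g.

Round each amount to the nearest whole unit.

Scaling factor: 22/10 = 11/5 = 2.2.
shredded cheddar: 50 g × 11/5 ÷ 28.35 g/oz ≈ 4 oz
plain yogurt: 0.5 pint × 11/5 × 2 cup/pint × 245 g/cup = 539 g
diced celery: 3 tsp × 11/5 ≈ 7 tsp
vegetable broth: 1 tsp × 11/5 × 5 mL/tsp = 11 mL
mayonnaise: (2 cup + 10 tbsp = 2.625 cup) × 11/5 × 240 mL/cup = 1386 mL

shredded cheddar: 4 oz; plain yogurt: 539 g; diced celery: 7 tsp; vegetable broth: 11 mL; mayonnaise: 1386 mL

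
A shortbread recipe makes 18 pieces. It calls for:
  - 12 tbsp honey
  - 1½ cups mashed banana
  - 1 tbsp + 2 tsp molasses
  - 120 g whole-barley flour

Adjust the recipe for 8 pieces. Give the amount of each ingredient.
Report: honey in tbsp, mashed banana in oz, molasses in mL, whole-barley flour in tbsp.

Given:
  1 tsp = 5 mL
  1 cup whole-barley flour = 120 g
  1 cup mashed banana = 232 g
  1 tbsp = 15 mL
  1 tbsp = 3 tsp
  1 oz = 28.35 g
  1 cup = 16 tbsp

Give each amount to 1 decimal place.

honey: 5.3 tbsp; mashed banana: 5.5 oz; molasses: 11.1 mL; whole-barley flour: 7.1 tbsp

Scaling factor: 8/18 = 4/9.
honey: 12 tbsp × 4/9 ≈ 5.3 tbsp
mashed banana: 1.5 cup × 4/9 × 232 g/cup ÷ 28.35 g/oz ≈ 5.5 oz
molasses: (1 tbsp + 2 tsp = 5/3 tbsp) × 4/9 × 15 mL/tbsp ≈ 11.1 mL
whole-barley flour: 120 g × 4/9 ÷ 120 g/cup × 16 tbsp/cup ≈ 7.1 tbsp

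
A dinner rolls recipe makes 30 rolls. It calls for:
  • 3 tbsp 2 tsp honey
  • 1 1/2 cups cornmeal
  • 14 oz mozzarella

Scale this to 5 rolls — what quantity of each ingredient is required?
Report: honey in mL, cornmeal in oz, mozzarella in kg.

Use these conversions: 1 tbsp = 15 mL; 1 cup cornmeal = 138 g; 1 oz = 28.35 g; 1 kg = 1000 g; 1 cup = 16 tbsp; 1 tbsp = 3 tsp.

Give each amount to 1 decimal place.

honey: 9.2 mL; cornmeal: 1.2 oz; mozzarella: 0.1 kg

Scaling factor: 5/30 = 1/6.
honey: (3 tbsp + 2 tsp = 11/3 tbsp) × 1/6 × 15 mL/tbsp ≈ 9.2 mL
cornmeal: 1.5 cup × 1/6 × 138 g/cup ÷ 28.35 g/oz ≈ 1.2 oz
mozzarella: 14 oz × 1/6 × 28.35 g/oz ÷ 1000 g/kg ≈ 0.1 kg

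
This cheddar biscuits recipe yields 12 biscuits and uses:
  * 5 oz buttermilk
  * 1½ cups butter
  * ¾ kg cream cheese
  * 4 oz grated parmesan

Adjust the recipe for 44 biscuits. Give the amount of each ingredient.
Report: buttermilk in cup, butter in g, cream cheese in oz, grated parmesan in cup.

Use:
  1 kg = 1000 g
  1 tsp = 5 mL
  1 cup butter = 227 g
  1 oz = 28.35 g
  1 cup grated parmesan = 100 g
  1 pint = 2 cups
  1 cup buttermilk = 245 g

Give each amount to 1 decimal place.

buttermilk: 2.1 cup; butter: 1248.5 g; cream cheese: 97.0 oz; grated parmesan: 4.2 cup

Scaling factor: 44/12 = 11/3.
buttermilk: 5 oz × 11/3 × 28.35 g/oz ÷ 245 g/cup ≈ 2.1 cup
butter: 1.5 cup × 11/3 × 227 g/cup = 1248.5 g
cream cheese: 0.75 kg × 11/3 × 1000 g/kg ÷ 28.35 g/oz ≈ 97.0 oz
grated parmesan: 4 oz × 11/3 × 28.35 g/oz ÷ 100 g/cup ≈ 4.2 cup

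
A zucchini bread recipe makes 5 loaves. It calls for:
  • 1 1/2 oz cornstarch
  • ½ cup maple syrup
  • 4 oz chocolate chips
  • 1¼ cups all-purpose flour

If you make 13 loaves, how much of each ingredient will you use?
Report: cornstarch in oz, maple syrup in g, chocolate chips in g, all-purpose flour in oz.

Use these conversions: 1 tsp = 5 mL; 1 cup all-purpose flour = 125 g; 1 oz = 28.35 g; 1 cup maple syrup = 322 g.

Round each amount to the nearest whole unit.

cornstarch: 4 oz; maple syrup: 419 g; chocolate chips: 295 g; all-purpose flour: 14 oz

Scaling factor: 13/5 = 2.6.
cornstarch: 1.5 oz × 13/5 ≈ 4 oz
maple syrup: 0.5 cup × 13/5 × 322 g/cup ≈ 419 g
chocolate chips: 4 oz × 13/5 × 28.35 g/oz ≈ 295 g
all-purpose flour: 1.25 cup × 13/5 × 125 g/cup ÷ 28.35 g/oz ≈ 14 oz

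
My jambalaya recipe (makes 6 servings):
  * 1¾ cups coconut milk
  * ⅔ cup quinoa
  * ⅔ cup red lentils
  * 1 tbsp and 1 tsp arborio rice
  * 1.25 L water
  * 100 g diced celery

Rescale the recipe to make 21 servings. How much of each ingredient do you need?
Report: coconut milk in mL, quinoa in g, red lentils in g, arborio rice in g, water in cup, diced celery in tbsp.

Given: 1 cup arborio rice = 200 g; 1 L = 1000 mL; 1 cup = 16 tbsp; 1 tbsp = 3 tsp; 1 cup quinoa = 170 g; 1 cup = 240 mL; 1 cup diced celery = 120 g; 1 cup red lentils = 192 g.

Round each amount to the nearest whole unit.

Scaling factor: 21/6 = 7/2 = 3.5.
coconut milk: 1.75 cup × 7/2 × 240 mL/cup = 1470 mL
quinoa: 2/3 cup × 7/2 × 170 g/cup ≈ 397 g
red lentils: 2/3 cup × 7/2 × 192 g/cup = 448 g
arborio rice: (1 tbsp + 1 tsp = 4/3 tbsp) × 7/2 ÷ 16 tbsp/cup × 200 g/cup ≈ 58 g
water: 1.25 L × 7/2 × 1000 mL/L ÷ 240 mL/cup ≈ 18 cup
diced celery: 100 g × 7/2 ÷ 120 g/cup × 16 tbsp/cup ≈ 47 tbsp

coconut milk: 1470 mL; quinoa: 397 g; red lentils: 448 g; arborio rice: 58 g; water: 18 cup; diced celery: 47 tbsp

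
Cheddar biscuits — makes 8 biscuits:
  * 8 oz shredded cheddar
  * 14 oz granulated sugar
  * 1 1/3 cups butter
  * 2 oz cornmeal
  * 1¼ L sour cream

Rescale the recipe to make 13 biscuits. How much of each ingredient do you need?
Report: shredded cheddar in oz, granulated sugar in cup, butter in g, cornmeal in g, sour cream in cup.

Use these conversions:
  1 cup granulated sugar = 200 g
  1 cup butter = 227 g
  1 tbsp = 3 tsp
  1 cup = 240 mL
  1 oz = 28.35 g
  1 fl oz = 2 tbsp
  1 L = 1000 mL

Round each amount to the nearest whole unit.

shredded cheddar: 13 oz; granulated sugar: 3 cup; butter: 492 g; cornmeal: 92 g; sour cream: 8 cup

Scaling factor: 13/8 = 1.625.
shredded cheddar: 8 oz × 13/8 = 13 oz
granulated sugar: 14 oz × 13/8 × 28.35 g/oz ÷ 200 g/cup ≈ 3 cup
butter: 4/3 cup × 13/8 × 227 g/cup ≈ 492 g
cornmeal: 2 oz × 13/8 × 28.35 g/oz ≈ 92 g
sour cream: 1.25 L × 13/8 × 1000 mL/L ÷ 240 mL/cup ≈ 8 cup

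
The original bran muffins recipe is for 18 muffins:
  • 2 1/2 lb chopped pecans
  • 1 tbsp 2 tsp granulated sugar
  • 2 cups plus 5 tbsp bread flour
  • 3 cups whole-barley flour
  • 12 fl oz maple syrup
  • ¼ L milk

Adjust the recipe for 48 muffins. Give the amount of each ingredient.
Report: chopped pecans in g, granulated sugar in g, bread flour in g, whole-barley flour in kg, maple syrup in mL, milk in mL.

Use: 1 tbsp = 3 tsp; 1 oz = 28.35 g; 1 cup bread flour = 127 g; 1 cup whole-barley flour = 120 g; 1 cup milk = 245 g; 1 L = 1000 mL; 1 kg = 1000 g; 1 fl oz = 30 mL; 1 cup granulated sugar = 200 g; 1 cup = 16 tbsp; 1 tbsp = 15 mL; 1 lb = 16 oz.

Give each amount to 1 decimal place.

chopped pecans: 3024.0 g; granulated sugar: 55.6 g; bread flour: 783.2 g; whole-barley flour: 1.0 kg; maple syrup: 960.0 mL; milk: 666.7 mL

Scaling factor: 48/18 = 8/3.
chopped pecans: 2.5 lb × 8/3 × 16 oz/lb × 28.35 g/oz = 3024.0 g
granulated sugar: (1 tbsp + 2 tsp = 5/3 tbsp) × 8/3 ÷ 16 tbsp/cup × 200 g/cup ≈ 55.6 g
bread flour: (2 cup + 5 tbsp = 2.3125 cup) × 8/3 × 127 g/cup ≈ 783.2 g
whole-barley flour: 3 cup × 8/3 × 120 g/cup ÷ 1000 g/kg ≈ 1.0 kg
maple syrup: 12 fl oz × 8/3 × 30 mL/fl oz = 960.0 mL
milk: 0.25 L × 8/3 × 1000 mL/L ≈ 666.7 mL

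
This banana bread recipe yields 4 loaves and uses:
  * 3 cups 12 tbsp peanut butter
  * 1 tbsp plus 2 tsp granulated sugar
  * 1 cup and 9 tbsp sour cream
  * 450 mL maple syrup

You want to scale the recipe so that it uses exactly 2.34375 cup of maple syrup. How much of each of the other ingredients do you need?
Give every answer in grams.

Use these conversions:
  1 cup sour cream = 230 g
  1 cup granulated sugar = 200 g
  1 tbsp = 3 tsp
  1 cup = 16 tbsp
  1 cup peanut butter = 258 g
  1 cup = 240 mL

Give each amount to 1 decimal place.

The original recipe has 1.875 cup of maple syrup, so the scaling factor is 2.34375 ÷ 1.875 = 5/4 = 1.25.
peanut butter: (3 cup + 12 tbsp = 3.75 cup) × 5/4 × 258 g/cup ≈ 1209.4 g
granulated sugar: (1 tbsp + 2 tsp = 5/3 tbsp) × 5/4 ÷ 16 tbsp/cup × 200 g/cup ≈ 26.0 g
sour cream: (1 cup + 9 tbsp = 1.5625 cup) × 5/4 × 230 g/cup ≈ 449.2 g

peanut butter: 1209.4 g; granulated sugar: 26.0 g; sour cream: 449.2 g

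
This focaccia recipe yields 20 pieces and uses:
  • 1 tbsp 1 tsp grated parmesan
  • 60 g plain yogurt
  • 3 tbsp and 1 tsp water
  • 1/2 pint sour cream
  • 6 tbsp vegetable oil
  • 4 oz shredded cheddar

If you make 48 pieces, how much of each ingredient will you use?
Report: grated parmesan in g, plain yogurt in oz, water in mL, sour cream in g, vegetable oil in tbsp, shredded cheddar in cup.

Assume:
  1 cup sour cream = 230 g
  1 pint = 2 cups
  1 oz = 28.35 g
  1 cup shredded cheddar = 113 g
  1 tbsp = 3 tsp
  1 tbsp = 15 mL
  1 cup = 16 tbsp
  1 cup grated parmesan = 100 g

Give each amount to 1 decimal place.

grated parmesan: 20.0 g; plain yogurt: 5.1 oz; water: 120.0 mL; sour cream: 552.0 g; vegetable oil: 14.4 tbsp; shredded cheddar: 2.4 cup

Scaling factor: 48/20 = 12/5 = 2.4.
grated parmesan: (1 tbsp + 1 tsp = 4/3 tbsp) × 12/5 ÷ 16 tbsp/cup × 100 g/cup = 20.0 g
plain yogurt: 60 g × 12/5 ÷ 28.35 g/oz ≈ 5.1 oz
water: (3 tbsp + 1 tsp = 10/3 tbsp) × 12/5 × 15 mL/tbsp = 120.0 mL
sour cream: 0.5 pint × 12/5 × 2 cup/pint × 230 g/cup = 552.0 g
vegetable oil: 6 tbsp × 12/5 = 14.4 tbsp
shredded cheddar: 4 oz × 12/5 × 28.35 g/oz ÷ 113 g/cup ≈ 2.4 cup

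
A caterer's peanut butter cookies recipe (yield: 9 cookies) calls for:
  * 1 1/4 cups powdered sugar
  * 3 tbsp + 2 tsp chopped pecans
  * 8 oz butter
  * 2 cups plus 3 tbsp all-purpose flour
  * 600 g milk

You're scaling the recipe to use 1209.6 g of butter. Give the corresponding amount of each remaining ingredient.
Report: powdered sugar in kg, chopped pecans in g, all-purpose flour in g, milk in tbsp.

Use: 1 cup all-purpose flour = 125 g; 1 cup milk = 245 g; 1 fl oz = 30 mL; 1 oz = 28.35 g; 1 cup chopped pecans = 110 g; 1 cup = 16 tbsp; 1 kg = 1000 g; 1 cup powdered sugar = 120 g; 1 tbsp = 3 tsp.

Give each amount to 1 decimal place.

powdered sugar: 0.8 kg; chopped pecans: 134.4 g; all-purpose flour: 1458.3 g; milk: 209.0 tbsp

The original recipe has 226.8 g of butter, so the scaling factor is 1209.6 ÷ 226.8 = 16/3.
powdered sugar: 1.25 cup × 16/3 × 120 g/cup ÷ 1000 g/kg = 0.8 kg
chopped pecans: (3 tbsp + 2 tsp = 11/3 tbsp) × 16/3 ÷ 16 tbsp/cup × 110 g/cup ≈ 134.4 g
all-purpose flour: (2 cup + 3 tbsp = 2.1875 cup) × 16/3 × 125 g/cup ≈ 1458.3 g
milk: 600 g × 16/3 ÷ 245 g/cup × 16 tbsp/cup ≈ 209.0 tbsp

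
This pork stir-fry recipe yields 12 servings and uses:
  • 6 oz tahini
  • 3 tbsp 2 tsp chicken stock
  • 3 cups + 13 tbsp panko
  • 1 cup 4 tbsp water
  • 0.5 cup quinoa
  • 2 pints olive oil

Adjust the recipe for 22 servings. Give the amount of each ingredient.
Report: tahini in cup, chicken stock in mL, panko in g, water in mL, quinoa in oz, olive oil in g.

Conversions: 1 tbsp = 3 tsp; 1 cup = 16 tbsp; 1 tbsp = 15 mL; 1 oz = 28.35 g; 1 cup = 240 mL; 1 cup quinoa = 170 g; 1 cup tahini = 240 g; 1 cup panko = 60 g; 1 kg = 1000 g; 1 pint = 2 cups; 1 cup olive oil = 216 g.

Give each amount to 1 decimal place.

Scaling factor: 22/12 = 11/6.
tahini: 6 oz × 11/6 × 28.35 g/oz ÷ 240 g/cup ≈ 1.3 cup
chicken stock: (3 tbsp + 2 tsp = 11/3 tbsp) × 11/6 × 15 mL/tbsp ≈ 100.8 mL
panko: (3 cup + 13 tbsp = 3.8125 cup) × 11/6 × 60 g/cup ≈ 419.4 g
water: (1 cup + 4 tbsp = 1.25 cup) × 11/6 × 240 mL/cup = 550.0 mL
quinoa: 0.5 cup × 11/6 × 170 g/cup ÷ 28.35 g/oz ≈ 5.5 oz
olive oil: 2 pint × 11/6 × 2 cup/pint × 216 g/cup = 1584.0 g

tahini: 1.3 cup; chicken stock: 100.8 mL; panko: 419.4 g; water: 550.0 mL; quinoa: 5.5 oz; olive oil: 1584.0 g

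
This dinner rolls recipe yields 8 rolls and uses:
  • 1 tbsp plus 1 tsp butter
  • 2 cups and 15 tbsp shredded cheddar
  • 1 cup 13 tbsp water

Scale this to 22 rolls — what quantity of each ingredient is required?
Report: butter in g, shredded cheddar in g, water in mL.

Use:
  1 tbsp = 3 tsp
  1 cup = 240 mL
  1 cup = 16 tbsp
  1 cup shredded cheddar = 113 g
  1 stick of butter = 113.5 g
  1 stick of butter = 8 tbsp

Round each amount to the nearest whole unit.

Scaling factor: 22/8 = 11/4 = 2.75.
butter: (1 tbsp + 1 tsp = 4/3 tbsp) × 11/4 ÷ 8 tbsp/stick × 113.5 g/stick ≈ 52 g
shredded cheddar: (2 cup + 15 tbsp = 2.9375 cup) × 11/4 × 113 g/cup ≈ 913 g
water: (1 cup + 13 tbsp = 1.8125 cup) × 11/4 × 240 mL/cup ≈ 1196 mL

butter: 52 g; shredded cheddar: 913 g; water: 1196 mL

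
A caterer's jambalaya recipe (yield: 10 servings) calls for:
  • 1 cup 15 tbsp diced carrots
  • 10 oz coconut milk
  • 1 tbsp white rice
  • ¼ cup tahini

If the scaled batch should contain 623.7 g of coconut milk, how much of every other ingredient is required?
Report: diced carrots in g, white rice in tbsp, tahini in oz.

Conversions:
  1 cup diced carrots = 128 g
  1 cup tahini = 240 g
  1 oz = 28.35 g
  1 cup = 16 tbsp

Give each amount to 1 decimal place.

diced carrots: 545.6 g; white rice: 2.2 tbsp; tahini: 4.7 oz

The original recipe has 283.5 g of coconut milk, so the scaling factor is 623.7 ÷ 283.5 = 11/5 = 2.2.
diced carrots: (1 cup + 15 tbsp = 1.9375 cup) × 11/5 × 128 g/cup = 545.6 g
white rice: 1 tbsp × 11/5 = 2.2 tbsp
tahini: 0.25 cup × 11/5 × 240 g/cup ÷ 28.35 g/oz ≈ 4.7 oz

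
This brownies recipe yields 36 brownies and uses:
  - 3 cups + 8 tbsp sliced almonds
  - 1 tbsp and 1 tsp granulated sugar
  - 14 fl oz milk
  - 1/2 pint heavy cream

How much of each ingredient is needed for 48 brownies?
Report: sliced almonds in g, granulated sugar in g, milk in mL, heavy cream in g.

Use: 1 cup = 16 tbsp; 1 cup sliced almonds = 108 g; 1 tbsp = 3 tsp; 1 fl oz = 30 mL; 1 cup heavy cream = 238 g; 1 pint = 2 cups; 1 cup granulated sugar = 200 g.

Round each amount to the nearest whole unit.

sliced almonds: 504 g; granulated sugar: 22 g; milk: 560 mL; heavy cream: 317 g

Scaling factor: 48/36 = 4/3.
sliced almonds: (3 cup + 8 tbsp = 3.5 cup) × 4/3 × 108 g/cup = 504 g
granulated sugar: (1 tbsp + 1 tsp = 4/3 tbsp) × 4/3 ÷ 16 tbsp/cup × 200 g/cup ≈ 22 g
milk: 14 fl oz × 4/3 × 30 mL/fl oz = 560 mL
heavy cream: 0.5 pint × 4/3 × 2 cup/pint × 238 g/cup ≈ 317 g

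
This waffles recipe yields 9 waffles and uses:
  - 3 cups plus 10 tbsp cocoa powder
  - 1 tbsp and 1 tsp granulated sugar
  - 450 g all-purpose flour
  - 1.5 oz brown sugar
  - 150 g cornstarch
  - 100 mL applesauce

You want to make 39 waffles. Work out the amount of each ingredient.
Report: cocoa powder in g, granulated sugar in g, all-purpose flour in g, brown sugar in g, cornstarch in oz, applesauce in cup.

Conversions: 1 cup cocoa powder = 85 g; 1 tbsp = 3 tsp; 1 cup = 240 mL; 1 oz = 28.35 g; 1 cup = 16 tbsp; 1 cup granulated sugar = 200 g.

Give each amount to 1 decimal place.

Scaling factor: 39/9 = 13/3.
cocoa powder: (3 cup + 10 tbsp = 3.625 cup) × 13/3 × 85 g/cup ≈ 1335.2 g
granulated sugar: (1 tbsp + 1 tsp = 4/3 tbsp) × 13/3 ÷ 16 tbsp/cup × 200 g/cup ≈ 72.2 g
all-purpose flour: 450 g × 13/3 = 1950.0 g
brown sugar: 1.5 oz × 13/3 × 28.35 g/oz ≈ 184.3 g
cornstarch: 150 g × 13/3 ÷ 28.35 g/oz ≈ 22.9 oz
applesauce: 100 mL × 13/3 ÷ 240 mL/cup ≈ 1.8 cup

cocoa powder: 1335.2 g; granulated sugar: 72.2 g; all-purpose flour: 1950.0 g; brown sugar: 184.3 g; cornstarch: 22.9 oz; applesauce: 1.8 cup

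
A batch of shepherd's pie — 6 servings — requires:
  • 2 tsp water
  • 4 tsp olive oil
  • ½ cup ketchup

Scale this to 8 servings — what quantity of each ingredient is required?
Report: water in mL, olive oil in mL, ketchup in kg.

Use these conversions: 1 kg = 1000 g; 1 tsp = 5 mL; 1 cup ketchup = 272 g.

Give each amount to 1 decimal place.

water: 13.3 mL; olive oil: 26.7 mL; ketchup: 0.2 kg

Scaling factor: 8/6 = 4/3.
water: 2 tsp × 4/3 × 5 mL/tsp ≈ 13.3 mL
olive oil: 4 tsp × 4/3 × 5 mL/tsp ≈ 26.7 mL
ketchup: 0.5 cup × 4/3 × 272 g/cup ÷ 1000 g/kg ≈ 0.2 kg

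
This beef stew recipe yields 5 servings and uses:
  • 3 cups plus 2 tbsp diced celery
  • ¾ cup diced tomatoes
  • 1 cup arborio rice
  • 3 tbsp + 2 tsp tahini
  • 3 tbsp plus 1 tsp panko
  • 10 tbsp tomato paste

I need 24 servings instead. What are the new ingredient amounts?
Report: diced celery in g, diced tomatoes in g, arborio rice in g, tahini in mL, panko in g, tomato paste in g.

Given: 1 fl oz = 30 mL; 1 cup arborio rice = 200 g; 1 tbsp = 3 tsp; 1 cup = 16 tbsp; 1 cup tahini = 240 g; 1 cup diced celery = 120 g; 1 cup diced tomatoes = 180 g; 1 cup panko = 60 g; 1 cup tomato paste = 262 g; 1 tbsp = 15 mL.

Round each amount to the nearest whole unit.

diced celery: 1800 g; diced tomatoes: 648 g; arborio rice: 960 g; tahini: 264 mL; panko: 60 g; tomato paste: 786 g

Scaling factor: 24/5 = 4.8.
diced celery: (3 cup + 2 tbsp = 3.125 cup) × 24/5 × 120 g/cup = 1800 g
diced tomatoes: 0.75 cup × 24/5 × 180 g/cup = 648 g
arborio rice: 1 cup × 24/5 × 200 g/cup = 960 g
tahini: (3 tbsp + 2 tsp = 11/3 tbsp) × 24/5 × 15 mL/tbsp = 264 mL
panko: (3 tbsp + 1 tsp = 10/3 tbsp) × 24/5 ÷ 16 tbsp/cup × 60 g/cup = 60 g
tomato paste: 10 tbsp × 24/5 ÷ 16 tbsp/cup × 262 g/cup = 786 g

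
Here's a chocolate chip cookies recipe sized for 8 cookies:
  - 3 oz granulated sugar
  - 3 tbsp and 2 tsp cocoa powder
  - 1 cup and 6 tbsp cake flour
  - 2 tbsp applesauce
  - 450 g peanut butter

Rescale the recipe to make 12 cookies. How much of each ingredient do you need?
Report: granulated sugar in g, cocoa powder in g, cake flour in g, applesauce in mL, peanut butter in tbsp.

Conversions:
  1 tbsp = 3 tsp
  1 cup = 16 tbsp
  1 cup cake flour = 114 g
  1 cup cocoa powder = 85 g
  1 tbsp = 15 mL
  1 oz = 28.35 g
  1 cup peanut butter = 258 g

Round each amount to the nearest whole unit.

granulated sugar: 128 g; cocoa powder: 29 g; cake flour: 235 g; applesauce: 45 mL; peanut butter: 42 tbsp

Scaling factor: 12/8 = 3/2 = 1.5.
granulated sugar: 3 oz × 3/2 × 28.35 g/oz ≈ 128 g
cocoa powder: (3 tbsp + 2 tsp = 11/3 tbsp) × 3/2 ÷ 16 tbsp/cup × 85 g/cup ≈ 29 g
cake flour: (1 cup + 6 tbsp = 1.375 cup) × 3/2 × 114 g/cup ≈ 235 g
applesauce: 2 tbsp × 3/2 × 15 mL/tbsp = 45 mL
peanut butter: 450 g × 3/2 ÷ 258 g/cup × 16 tbsp/cup ≈ 42 tbsp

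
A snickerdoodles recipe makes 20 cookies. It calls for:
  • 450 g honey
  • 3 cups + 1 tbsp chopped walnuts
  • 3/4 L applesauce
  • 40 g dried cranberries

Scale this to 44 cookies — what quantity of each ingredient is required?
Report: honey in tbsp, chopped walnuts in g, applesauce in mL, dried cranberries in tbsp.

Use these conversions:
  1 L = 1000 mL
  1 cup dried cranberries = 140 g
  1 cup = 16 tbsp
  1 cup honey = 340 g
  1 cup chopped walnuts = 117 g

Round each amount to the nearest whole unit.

honey: 47 tbsp; chopped walnuts: 788 g; applesauce: 1650 mL; dried cranberries: 10 tbsp

Scaling factor: 44/20 = 11/5 = 2.2.
honey: 450 g × 11/5 ÷ 340 g/cup × 16 tbsp/cup ≈ 47 tbsp
chopped walnuts: (3 cup + 1 tbsp = 3.0625 cup) × 11/5 × 117 g/cup ≈ 788 g
applesauce: 0.75 L × 11/5 × 1000 mL/L = 1650 mL
dried cranberries: 40 g × 11/5 ÷ 140 g/cup × 16 tbsp/cup ≈ 10 tbsp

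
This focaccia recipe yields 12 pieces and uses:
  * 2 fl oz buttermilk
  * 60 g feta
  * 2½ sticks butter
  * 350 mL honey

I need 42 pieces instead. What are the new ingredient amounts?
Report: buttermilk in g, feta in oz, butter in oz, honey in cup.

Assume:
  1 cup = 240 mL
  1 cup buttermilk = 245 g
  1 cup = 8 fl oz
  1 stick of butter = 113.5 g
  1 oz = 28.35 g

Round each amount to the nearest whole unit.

buttermilk: 214 g; feta: 7 oz; butter: 35 oz; honey: 5 cup

Scaling factor: 42/12 = 7/2 = 3.5.
buttermilk: 2 fl oz × 7/2 ÷ 8 fl oz/cup × 245 g/cup ≈ 214 g
feta: 60 g × 7/2 ÷ 28.35 g/oz ≈ 7 oz
butter: 2.5 stick × 7/2 × 113.5 g/stick ÷ 28.35 g/oz ≈ 35 oz
honey: 350 mL × 7/2 ÷ 240 mL/cup ≈ 5 cup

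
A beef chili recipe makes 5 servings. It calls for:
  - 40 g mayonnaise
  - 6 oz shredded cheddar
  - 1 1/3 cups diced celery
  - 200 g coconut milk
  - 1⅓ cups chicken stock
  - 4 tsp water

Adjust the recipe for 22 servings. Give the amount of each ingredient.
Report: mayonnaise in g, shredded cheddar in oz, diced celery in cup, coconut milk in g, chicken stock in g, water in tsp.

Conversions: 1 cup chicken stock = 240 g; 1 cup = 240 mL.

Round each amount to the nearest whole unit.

Scaling factor: 22/5 = 4.4.
mayonnaise: 40 g × 22/5 = 176 g
shredded cheddar: 6 oz × 22/5 ≈ 26 oz
diced celery: 4/3 cup × 22/5 ≈ 6 cup
coconut milk: 200 g × 22/5 = 880 g
chicken stock: 4/3 cup × 22/5 × 240 g/cup = 1408 g
water: 4 tsp × 22/5 ≈ 18 tsp

mayonnaise: 176 g; shredded cheddar: 26 oz; diced celery: 6 cup; coconut milk: 880 g; chicken stock: 1408 g; water: 18 tsp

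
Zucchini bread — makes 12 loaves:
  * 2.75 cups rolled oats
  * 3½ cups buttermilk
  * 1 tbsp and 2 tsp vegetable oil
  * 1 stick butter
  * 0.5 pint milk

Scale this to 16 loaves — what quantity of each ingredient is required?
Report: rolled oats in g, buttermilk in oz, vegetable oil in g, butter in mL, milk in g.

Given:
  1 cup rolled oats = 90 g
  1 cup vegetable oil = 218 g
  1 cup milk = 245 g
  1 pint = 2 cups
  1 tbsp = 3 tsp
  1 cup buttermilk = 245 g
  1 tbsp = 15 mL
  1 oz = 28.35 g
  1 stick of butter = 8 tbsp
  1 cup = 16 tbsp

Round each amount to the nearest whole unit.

rolled oats: 330 g; buttermilk: 40 oz; vegetable oil: 30 g; butter: 160 mL; milk: 327 g

Scaling factor: 16/12 = 4/3.
rolled oats: 2.75 cup × 4/3 × 90 g/cup = 330 g
buttermilk: 3.5 cup × 4/3 × 245 g/cup ÷ 28.35 g/oz ≈ 40 oz
vegetable oil: (1 tbsp + 2 tsp = 5/3 tbsp) × 4/3 ÷ 16 tbsp/cup × 218 g/cup ≈ 30 g
butter: 1 stick × 4/3 × 8 tbsp/stick × 15 mL/tbsp = 160 mL
milk: 0.5 pint × 4/3 × 2 cup/pint × 245 g/cup ≈ 327 g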